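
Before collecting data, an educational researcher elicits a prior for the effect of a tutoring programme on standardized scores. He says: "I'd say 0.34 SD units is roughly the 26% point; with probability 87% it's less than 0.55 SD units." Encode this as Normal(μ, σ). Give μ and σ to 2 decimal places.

For Normal(μ,σ), the p-quantile is μ + z_p·σ. Here z_{0.26} = -0.6433, z_{0.87} = 1.126.
So 0.34 = μ − 0.6433σ and 0.55 = μ + 1.126σ.
Subtracting: σ = (0.55 − 0.34)/(1.126 − (-0.6433)) = 0.12.
Then μ = 0.34 − (-0.6433)·0.12 = 0.42.

μ = 0.42, σ = 0.12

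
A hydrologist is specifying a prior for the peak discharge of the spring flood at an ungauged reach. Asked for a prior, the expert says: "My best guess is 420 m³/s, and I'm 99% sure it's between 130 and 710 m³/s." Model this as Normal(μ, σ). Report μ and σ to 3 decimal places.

A symmetric 99% interval runs μ ± z·σ with z = 2.576.
Half-width = 290, so σ = 290/2.576 = 112.585.
μ is the stated best guess, 420.000.

μ = 420.000, σ = 112.585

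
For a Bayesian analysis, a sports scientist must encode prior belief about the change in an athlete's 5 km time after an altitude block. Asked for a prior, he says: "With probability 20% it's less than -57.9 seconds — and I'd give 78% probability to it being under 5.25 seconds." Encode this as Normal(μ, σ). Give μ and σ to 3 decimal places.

μ = -24.967, σ = 39.131

The p-quantile of Normal(μ,σ) is μ + z_p·σ, with z_{0.2} = -0.8416 and z_{0.78} = 0.7722.
Eliminate σ: μ = (z₂·x₁ − z₁·x₂)/(z₂ − z₁) = (0.7722·-57.9 − (-0.8416)·5.25)/1.614 = -24.967.
Then σ = (x₂ − x₁)/(z₂ − z₁) = (5.25 − -57.9)/1.614 = 39.131.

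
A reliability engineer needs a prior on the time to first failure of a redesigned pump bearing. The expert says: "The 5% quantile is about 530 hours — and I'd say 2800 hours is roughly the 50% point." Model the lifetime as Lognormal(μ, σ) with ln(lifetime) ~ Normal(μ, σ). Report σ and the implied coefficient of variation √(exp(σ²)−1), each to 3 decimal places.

If T ~ Lognormal(μ,σ) then ln T ~ Normal(μ,σ), so the p-quantile of ln T is μ + z_p·σ.
ln(530) = 6.273 and ln(2800) = 7.937; z_{0.05} = -1.645, z_{0.5} = 0.
σ = (7.937 − 6.273)/(0 − (-1.645)) = 1.012.
μ = 6.273 − (-1.645)·1.012 = 7.937.
CV = √(exp(σ²)−1) = √(exp(1.0240)−1) = 1.336.

σ ≈ 1.012, CV ≈ 1.336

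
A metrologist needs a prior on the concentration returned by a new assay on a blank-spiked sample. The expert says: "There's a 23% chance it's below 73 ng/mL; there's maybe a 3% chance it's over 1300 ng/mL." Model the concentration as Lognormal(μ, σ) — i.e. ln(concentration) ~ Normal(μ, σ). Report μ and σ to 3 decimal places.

μ ≈ 5.103, σ ≈ 1.099

If T ~ Lognormal(μ,σ) then ln T ~ Normal(μ,σ), so the p-quantile of ln T is μ + z_p·σ.
ln(73) = 4.29 and ln(1300) = 7.17; z_{0.23} = -0.7388, z_{0.97} = 1.881.
σ = (7.17 − 4.29)/(1.881 − (-0.7388)) = 1.099.
μ = 4.29 − (-0.7388)·1.099 = 5.103.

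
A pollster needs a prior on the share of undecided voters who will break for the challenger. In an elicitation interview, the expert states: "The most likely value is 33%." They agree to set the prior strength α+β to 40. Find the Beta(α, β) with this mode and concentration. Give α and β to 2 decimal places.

For α,β > 1 the Beta mode is (α−1)/(α+β−2). With α+β = 40, the mode is (α−1)/38.
Set (α−1)/38 = 0.33 → α = 1 + 0.33·38 = 13.54.
β = 40 − α = 26.46.

α = 13.54, β = 26.46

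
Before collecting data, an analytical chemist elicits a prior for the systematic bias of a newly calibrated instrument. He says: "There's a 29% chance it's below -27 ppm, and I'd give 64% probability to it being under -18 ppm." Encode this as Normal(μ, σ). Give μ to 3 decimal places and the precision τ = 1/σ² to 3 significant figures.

μ = -21.538, τ = 0.0103

For Normal(μ,σ), the p-quantile is μ + z_p·σ. Here z_{0.29} = -0.5534, z_{0.64} = 0.3585.
So -27 = μ − 0.5534σ and -18 = μ + 0.3585σ.
Subtracting: σ = (-18 − -27)/(0.3585 − (-0.5534)) = 9.870.
Then μ = -27 − (-0.5534)·9.870 = -21.538.
Precision τ = 1/σ² = 1/9.87² = 0.0103.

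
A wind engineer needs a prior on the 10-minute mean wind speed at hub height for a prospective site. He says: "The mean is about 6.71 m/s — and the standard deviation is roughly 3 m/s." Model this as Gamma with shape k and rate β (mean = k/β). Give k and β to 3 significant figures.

k ≈ 5, β ≈ 0.746

For Gamma(k, rate β): mean = k/β, variance = k/β², so CV = 1/√k.
CV = SD/mean = 3/6.71 = 0.4471, hence k = 1/CV² = 5.
Then β = k/mean = 5/6.71 = 0.746.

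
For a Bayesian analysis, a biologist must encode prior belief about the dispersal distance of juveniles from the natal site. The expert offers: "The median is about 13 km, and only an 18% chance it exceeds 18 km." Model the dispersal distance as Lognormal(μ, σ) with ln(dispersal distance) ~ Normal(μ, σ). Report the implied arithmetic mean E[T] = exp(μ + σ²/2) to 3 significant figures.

If T ~ Lognormal(μ,σ) then ln T ~ Normal(μ,σ), so the p-quantile of ln T is μ + z_p·σ.
ln(13) = 2.565 and ln(18) = 2.89; z_{0.5} = 0, z_{0.82} = 0.9154.
σ = (2.89 − 2.565)/(0.9154 − (0)) = 0.356.
μ = 2.565 − (0)·0.356 = 2.565.
E[T] = exp(μ + σ²/2) = exp(2.565 + 0.0632) = 13.8 km.

E[T] ≈ 13.8 km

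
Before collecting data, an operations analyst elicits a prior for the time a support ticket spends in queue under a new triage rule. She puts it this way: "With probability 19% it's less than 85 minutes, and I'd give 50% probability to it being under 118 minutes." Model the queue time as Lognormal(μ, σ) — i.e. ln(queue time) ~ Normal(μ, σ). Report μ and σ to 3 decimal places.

If T ~ Lognormal(μ,σ) then ln T ~ Normal(μ,σ), so the p-quantile of ln T is μ + z_p·σ.
ln(85) = 4.443 and ln(118) = 4.771; z_{0.19} = -0.8779, z_{0.5} = 0.
σ = (4.771 − 4.443)/(0 − (-0.8779)) = 0.374.
μ = 4.443 − (-0.8779)·0.374 = 4.771.

μ ≈ 4.771, σ ≈ 0.374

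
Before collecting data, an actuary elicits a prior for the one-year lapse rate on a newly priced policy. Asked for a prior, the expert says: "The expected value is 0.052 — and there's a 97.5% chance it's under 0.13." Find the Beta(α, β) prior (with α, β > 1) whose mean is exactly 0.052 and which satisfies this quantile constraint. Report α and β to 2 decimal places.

α ≈ 2.46, β ≈ 44.94

With mean 0.052 fixed, write α = 0.052s, β = 0.948s where s = α+β.
Need P(θ < 0.13) = 0.975 under Beta(0.052s, 0.948s). Normal approximation: (q−m)/√(m(1−m)/s) ≈ z_{0.975} = 1.96, so s ≈ 0.052·0.948·(1.96)²/(0.13−0.052)² = 31.1.
At s = 31.1: P(θ<0.13) ≈ 0.952. Adjusting to match 0.975 gives s ≈ 47.40.
So α = 0.052·47.40 ≈ 2.46, β = 0.948·47.40 ≈ 44.94.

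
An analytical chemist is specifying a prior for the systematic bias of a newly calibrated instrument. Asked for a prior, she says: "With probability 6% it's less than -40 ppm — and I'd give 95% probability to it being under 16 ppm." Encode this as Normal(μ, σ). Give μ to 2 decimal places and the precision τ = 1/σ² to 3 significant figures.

μ = -12.79, τ = 0.00326

The p-quantile of Normal(μ,σ) is μ + z_p·σ, with z_{0.06} = -1.555 and z_{0.95} = 1.645.
Eliminate σ: μ = (z₂·x₁ − z₁·x₂)/(z₂ − z₁) = (1.645·-40 − (-1.555)·16)/3.2 = -12.79.
Then σ = (x₂ − x₁)/(z₂ − z₁) = (16 − -40)/3.2 = 17.50.
Precision τ = 1/σ² = 1/17.5² = 0.00326.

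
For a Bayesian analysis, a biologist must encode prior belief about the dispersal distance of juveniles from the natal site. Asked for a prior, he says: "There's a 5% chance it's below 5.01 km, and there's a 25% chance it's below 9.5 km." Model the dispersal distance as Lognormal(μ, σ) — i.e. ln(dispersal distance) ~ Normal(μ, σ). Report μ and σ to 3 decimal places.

If T ~ Lognormal(μ,σ) then ln T ~ Normal(μ,σ), so the p-quantile of ln T is μ + z_p·σ.
ln(5.01) = 1.611 and ln(9.5) = 2.251; z_{0.05} = -1.645, z_{0.25} = -0.6745.
σ = (2.251 − 1.611)/(-0.6745 − (-1.645)) = 0.659.
μ = 1.611 − (-1.645)·0.659 = 2.696.

μ ≈ 2.696, σ ≈ 0.659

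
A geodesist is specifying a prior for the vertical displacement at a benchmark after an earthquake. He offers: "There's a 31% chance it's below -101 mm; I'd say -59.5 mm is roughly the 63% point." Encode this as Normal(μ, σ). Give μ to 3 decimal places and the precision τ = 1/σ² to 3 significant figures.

For Normal(μ,σ), the p-quantile is μ + z_p·σ. Here z_{0.31} = -0.4959, z_{0.63} = 0.3319.
So -101 = μ − 0.4959σ and -59.5 = μ + 0.3319σ.
Subtracting: σ = (-59.5 − -101)/(0.3319 − (-0.4959)) = 50.139.
Then μ = -101 − (-0.4959)·50.139 = -76.139.
Precision τ = 1/σ² = 1/50.14² = 0.000398.

μ = -76.139, τ = 0.000398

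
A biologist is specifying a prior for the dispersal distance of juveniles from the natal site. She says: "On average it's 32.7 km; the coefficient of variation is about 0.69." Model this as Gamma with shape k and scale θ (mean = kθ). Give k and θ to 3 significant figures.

k ≈ 2.1, θ ≈ 15.6

For Gamma(k, scale θ): mean = kθ, variance = kθ², so CV = 1/√k.
CV = 0.69, hence k = 1/CV² = 2.1.
Then θ = mean/k = 32.7/2.1 = 15.6.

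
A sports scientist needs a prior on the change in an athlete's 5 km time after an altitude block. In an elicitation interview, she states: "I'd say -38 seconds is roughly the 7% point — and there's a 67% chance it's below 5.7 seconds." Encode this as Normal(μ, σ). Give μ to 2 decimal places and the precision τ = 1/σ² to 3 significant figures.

For Normal(μ,σ), the p-quantile is μ + z_p·σ. Here z_{0.07} = -1.476, z_{0.67} = 0.4399.
So -38 = μ − 1.476σ and 5.7 = μ + 0.4399σ.
Subtracting: σ = (5.7 − -38)/(0.4399 − (-1.476)) = 22.81.
Then μ = -38 − (-1.476)·22.81 = -4.34.
Precision τ = 1/σ² = 1/22.81² = 0.00192.

μ = -4.34, τ = 0.00192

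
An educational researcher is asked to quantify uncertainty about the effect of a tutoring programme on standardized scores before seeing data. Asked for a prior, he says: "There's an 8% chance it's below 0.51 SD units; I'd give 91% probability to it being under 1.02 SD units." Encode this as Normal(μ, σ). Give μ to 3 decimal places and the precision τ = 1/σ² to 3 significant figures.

For Normal(μ,σ), the p-quantile is μ + z_p·σ. Here z_{0.08} = -1.405, z_{0.91} = 1.341.
So 0.51 = μ − 1.405σ and 1.02 = μ + 1.341σ.
Subtracting: σ = (1.02 − 0.51)/(1.341 − (-1.405)) = 0.186.
Then μ = 0.51 − (-1.405)·0.186 = 0.771.
Precision τ = 1/σ² = 1/0.1857² = 29.

μ = 0.771, τ = 29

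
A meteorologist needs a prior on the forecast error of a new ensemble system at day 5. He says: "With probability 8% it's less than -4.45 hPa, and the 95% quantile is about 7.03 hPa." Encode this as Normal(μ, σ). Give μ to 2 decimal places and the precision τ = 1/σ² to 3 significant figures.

For Normal(μ,σ), the p-quantile is μ + z_p·σ. Here z_{0.08} = -1.405, z_{0.95} = 1.645.
So -4.45 = μ − 1.405σ and 7.03 = μ + 1.645σ.
Subtracting: σ = (7.03 − -4.45)/(1.645 − (-1.405)) = 3.76.
Then μ = -4.45 − (-1.405)·3.76 = 0.84.
Precision τ = 1/σ² = 1/3.764² = 0.0706.

μ = 0.84, τ = 0.0706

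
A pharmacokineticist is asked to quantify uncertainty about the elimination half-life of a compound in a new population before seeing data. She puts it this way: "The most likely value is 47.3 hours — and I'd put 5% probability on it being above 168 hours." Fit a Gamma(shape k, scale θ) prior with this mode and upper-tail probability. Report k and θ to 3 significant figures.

k ≈ 2.6, θ ≈ 29.5

Gamma(k,θ) with k>1 has mode (k−1)θ, so θ = 47.3/(k−1).
Need P(X < 168) = 0.95 with θ tied to k this way. Start at k = 2, θ = 47.3: P(X<168) ≈ 0.869.
Too low — raise k to concentrate. Iterating converges to k ≈ 2.6.
Then θ = 47.3/(2.6−1) ≈ 29.5.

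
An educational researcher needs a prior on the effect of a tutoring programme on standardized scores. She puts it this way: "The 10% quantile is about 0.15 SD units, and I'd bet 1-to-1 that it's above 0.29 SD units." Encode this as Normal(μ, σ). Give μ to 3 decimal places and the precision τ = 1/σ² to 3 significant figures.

μ = 0.290, τ = 83.8

For Normal(μ,σ), the p-quantile is μ + z_p·σ. Here z_{0.1} = -1.282, z_{0.5} = 0.
So 0.15 = μ − 1.282σ and 0.29 = μ + 0σ.
Subtracting: σ = (0.29 − 0.15)/(0 − (-1.282)) = 0.109.
Then μ = 0.15 − (-1.282)·0.109 = 0.290.
Precision τ = 1/σ² = 1/0.1092² = 83.8.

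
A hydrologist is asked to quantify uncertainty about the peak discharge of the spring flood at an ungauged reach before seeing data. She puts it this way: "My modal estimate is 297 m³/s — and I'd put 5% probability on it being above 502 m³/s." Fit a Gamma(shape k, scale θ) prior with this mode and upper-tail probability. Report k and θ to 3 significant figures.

k ≈ 11.1, θ ≈ 29.3

Gamma(k,θ) with k>1 has mode (k−1)θ, so θ = 297/(k−1).
Need P(X < 502) = 0.95 with θ tied to k this way. Start at k = 2, θ = 297: P(X<502) ≈ 0.504.
Too low — raise k to concentrate. Iterating converges to k ≈ 11.1.
Then θ = 297/(11.1−1) ≈ 29.3.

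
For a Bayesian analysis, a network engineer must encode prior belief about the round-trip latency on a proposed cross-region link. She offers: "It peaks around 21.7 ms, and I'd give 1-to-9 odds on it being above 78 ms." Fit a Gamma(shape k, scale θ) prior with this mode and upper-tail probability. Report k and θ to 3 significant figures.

Gamma(k,θ) with k>1 has mode (k−1)θ, so θ = 21.7/(k−1).
Need P(X < 78) = 0.9 with θ tied to k this way. Start at k = 2, θ = 21.7: P(X<78) ≈ 0.874.
Too low — raise k to concentrate. Iterating converges to k ≈ 2.14.
Then θ = 21.7/(2.14−1) ≈ 19.

k ≈ 2.14, θ ≈ 19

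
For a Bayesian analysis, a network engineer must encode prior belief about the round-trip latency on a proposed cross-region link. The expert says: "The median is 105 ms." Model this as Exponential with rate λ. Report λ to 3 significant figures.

λ ≈ 0.0066

Exponential median = ln 2 / λ, so λ = ln 2 / 105.0 = 0.0066.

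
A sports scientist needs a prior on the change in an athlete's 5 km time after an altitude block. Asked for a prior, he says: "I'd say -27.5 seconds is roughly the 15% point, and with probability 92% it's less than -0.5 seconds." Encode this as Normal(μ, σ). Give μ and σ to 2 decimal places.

μ = -16.04, σ = 11.06

The p-quantile of Normal(μ,σ) is μ + z_p·σ, with z_{0.15} = -1.036 and z_{0.92} = 1.405.
Eliminate σ: μ = (z₂·x₁ − z₁·x₂)/(z₂ − z₁) = (1.405·-27.5 − (-1.036)·-0.5)/2.442 = -16.04.
Then σ = (x₂ − x₁)/(z₂ − z₁) = (-0.5 − -27.5)/2.442 = 11.06.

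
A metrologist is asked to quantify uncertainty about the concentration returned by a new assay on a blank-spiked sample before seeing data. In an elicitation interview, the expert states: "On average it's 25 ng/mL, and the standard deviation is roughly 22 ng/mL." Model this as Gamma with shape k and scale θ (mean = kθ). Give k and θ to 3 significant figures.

For Gamma(k, scale θ): mean = kθ, variance = kθ², so CV = 1/√k.
CV = SD/mean = 22/25 = 0.88, hence k = 1/CV² = 1.29.
Then θ = mean/k = 25/1.29 = 19.4.

k ≈ 1.29, θ ≈ 19.4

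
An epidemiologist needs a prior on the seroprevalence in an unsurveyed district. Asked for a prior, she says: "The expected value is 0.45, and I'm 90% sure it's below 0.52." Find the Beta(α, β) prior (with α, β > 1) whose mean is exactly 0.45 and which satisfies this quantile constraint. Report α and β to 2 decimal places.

α ≈ 37.46, β ≈ 45.78

With mean 0.45 fixed, write α = 0.45s, β = 0.55s where s = α+β.
Need P(θ < 0.52) = 0.9 under Beta(0.45s, 0.55s). Normal approximation: (q−m)/√(m(1−m)/s) ≈ z_{0.9} = 1.28, so s ≈ 0.45·0.55·(1.28)²/(0.52−0.45)² = 83.0.
At s = 83.0: P(θ<0.52) ≈ 0.900. Adjusting to match 0.9 gives s ≈ 83.24.
So α = 0.45·83.24 ≈ 37.46, β = 0.55·83.24 ≈ 45.78.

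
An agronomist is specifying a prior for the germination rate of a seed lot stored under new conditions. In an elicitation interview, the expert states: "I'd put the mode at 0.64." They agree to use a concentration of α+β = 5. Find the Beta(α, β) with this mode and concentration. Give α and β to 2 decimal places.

α = 2.92, β = 2.08

For α,β > 1 the Beta mode is (α−1)/(α+β−2). With α+β = 5, the mode is (α−1)/3.
Set (α−1)/3 = 0.64 → α = 1 + 0.64·3 = 2.92.
β = 5 − α = 2.08.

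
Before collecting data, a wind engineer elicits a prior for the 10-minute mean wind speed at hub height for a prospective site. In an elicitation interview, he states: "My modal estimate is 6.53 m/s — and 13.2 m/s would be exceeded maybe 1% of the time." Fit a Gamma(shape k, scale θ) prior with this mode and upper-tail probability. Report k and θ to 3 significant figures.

Gamma(k,θ) with k>1 has mode (k−1)θ, so θ = 6.53/(k−1).
Need P(X < 13.2) = 0.99 with θ tied to k this way. Start at k = 2, θ = 6.53: P(X<13.2) ≈ 0.600.
Too low — raise k to concentrate. Iterating converges to k ≈ 10.9.
Then θ = 6.53/(10.9−1) ≈ 0.66.

k ≈ 10.9, θ ≈ 0.66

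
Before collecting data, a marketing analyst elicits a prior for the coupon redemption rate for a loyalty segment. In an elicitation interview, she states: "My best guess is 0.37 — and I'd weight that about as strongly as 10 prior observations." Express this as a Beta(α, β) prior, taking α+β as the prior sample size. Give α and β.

Under the effective-sample-size interpretation, Beta(α, β) has prior mean α/(α+β) and prior sample size α+β.
So α+β = 10 and α/(α+β) = 0.37, giving α = 0.37·10 = 3.7 and β = 10 − 3.7 = 6.3.

α = 3.7, β = 6.3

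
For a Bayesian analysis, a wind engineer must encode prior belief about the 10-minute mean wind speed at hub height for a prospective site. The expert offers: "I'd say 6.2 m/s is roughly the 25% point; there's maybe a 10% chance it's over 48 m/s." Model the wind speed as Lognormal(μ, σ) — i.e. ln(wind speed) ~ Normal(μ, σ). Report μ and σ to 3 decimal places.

μ ≈ 2.530, σ ≈ 1.046

If T ~ Lognormal(μ,σ) then ln T ~ Normal(μ,σ), so the p-quantile of ln T is μ + z_p·σ.
ln(6.2) = 1.825 and ln(48) = 3.871; z_{0.25} = -0.6745, z_{0.9} = 1.282.
σ = (3.871 − 1.825)/(1.282 − (-0.6745)) = 1.046.
μ = 1.825 − (-0.6745)·1.046 = 2.530.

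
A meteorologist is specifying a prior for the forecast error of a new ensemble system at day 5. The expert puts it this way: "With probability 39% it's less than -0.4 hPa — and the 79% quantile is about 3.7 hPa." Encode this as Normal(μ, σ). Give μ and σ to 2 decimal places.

For Normal(μ,σ), the p-quantile is μ + z_p·σ. Here z_{0.39} = -0.2793, z_{0.79} = 0.8064.
So -0.4 = μ − 0.2793σ and 3.7 = μ + 0.8064σ.
Subtracting: σ = (3.7 − -0.4)/(0.8064 − (-0.2793)) = 3.78.
Then μ = -0.4 − (-0.2793)·3.78 = 0.65.

μ = 0.65, σ = 3.78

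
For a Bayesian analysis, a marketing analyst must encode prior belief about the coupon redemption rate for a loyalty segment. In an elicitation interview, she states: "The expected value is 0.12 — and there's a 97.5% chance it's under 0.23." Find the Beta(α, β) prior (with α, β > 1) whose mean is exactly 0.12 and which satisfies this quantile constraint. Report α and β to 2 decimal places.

α ≈ 5.26, β ≈ 38.54

With mean 0.12 fixed, write α = 0.12s, β = 0.88s where s = α+β.
Need P(θ < 0.23) = 0.975 under Beta(0.12s, 0.88s). Normal approximation: (q−m)/√(m(1−m)/s) ≈ z_{0.975} = 1.96, so s ≈ 0.12·0.88·(1.96)²/(0.23−0.12)² = 33.5.
At s = 33.5: P(θ<0.23) ≈ 0.959. Adjusting to match 0.975 gives s ≈ 43.80.
So α = 0.12·43.80 ≈ 5.26, β = 0.88·43.80 ≈ 38.54.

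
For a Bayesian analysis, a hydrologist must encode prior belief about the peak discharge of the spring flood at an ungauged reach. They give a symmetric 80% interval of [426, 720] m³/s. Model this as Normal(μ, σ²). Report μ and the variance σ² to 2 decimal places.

μ = 573.00, σ² = 13157.17

A symmetric 80% interval runs μ ± z·σ with z = 1.282.
Half-width = 147, so σ = 147/1.282 = 114.705 and σ² = 13157.17.
μ is the interval midpoint, 573.00.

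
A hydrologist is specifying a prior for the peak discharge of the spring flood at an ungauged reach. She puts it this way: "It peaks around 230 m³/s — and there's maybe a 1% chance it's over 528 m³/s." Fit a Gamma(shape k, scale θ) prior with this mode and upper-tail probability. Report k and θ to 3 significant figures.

k ≈ 7.92, θ ≈ 33.2

Gamma(k,θ) with k>1 has mode (k−1)θ, so θ = 230/(k−1).
Need P(X < 528) = 0.99 with θ tied to k this way. Start at k = 2, θ = 230: P(X<528) ≈ 0.668.
Too low — raise k to concentrate. Iterating converges to k ≈ 7.92.
Then θ = 230/(7.92−1) ≈ 33.2.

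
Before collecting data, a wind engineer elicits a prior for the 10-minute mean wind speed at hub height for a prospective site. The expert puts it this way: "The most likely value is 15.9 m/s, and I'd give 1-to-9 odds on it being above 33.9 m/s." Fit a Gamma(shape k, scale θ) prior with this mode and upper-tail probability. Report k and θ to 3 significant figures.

Gamma(k,θ) with k>1 has mode (k−1)θ, so θ = 15.9/(k−1).
Need P(X < 33.9) = 0.9 with θ tied to k this way. Start at k = 2, θ = 15.9: P(X<33.9) ≈ 0.629.
Too low — raise k to concentrate. Iterating converges to k ≈ 4.35.
Then θ = 15.9/(4.35−1) ≈ 4.74.

k ≈ 4.35, θ ≈ 4.74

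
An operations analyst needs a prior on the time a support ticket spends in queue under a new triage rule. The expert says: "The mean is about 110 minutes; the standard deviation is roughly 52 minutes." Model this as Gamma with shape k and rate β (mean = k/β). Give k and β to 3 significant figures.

For Gamma(k, rate β): mean = k/β, variance = k/β², so CV = 1/√k.
CV = SD/mean = 52/110 = 0.4727, hence k = 1/CV² = 4.47.
Then β = k/mean = 4.47/110 = 0.0407.

k ≈ 4.47, β ≈ 0.0407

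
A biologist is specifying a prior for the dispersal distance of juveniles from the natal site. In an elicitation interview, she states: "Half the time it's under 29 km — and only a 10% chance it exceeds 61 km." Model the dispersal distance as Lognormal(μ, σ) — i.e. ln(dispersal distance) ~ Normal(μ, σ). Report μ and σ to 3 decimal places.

If T ~ Lognormal(μ,σ) then ln T ~ Normal(μ,σ), so the p-quantile of ln T is μ + z_p·σ.
ln(29) = 3.367 and ln(61) = 4.111; z_{0.5} = 0, z_{0.9} = 1.282.
σ = (4.111 − 3.367)/(1.282 − (0)) = 0.580.
μ = 3.367 − (0)·0.580 = 3.367.

μ ≈ 3.367, σ ≈ 0.580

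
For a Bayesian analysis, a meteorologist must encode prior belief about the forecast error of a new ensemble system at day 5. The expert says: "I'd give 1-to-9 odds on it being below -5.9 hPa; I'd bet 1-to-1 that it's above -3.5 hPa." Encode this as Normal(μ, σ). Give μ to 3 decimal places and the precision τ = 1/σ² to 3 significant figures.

μ = -3.500, τ = 0.285

For Normal(μ,σ), the p-quantile is μ + z_p·σ. Here z_{0.1} = -1.282, z_{0.5} = 0.
So -5.9 = μ − 1.282σ and -3.5 = μ + 0σ.
Subtracting: σ = (-3.5 − -5.9)/(0 − (-1.282)) = 1.873.
Then μ = -5.9 − (-1.282)·1.873 = -3.500.
Precision τ = 1/σ² = 1/1.873² = 0.285.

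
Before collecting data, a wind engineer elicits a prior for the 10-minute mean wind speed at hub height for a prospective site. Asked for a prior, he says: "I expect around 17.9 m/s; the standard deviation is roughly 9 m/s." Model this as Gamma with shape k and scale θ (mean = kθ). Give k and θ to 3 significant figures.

For Gamma(k, scale θ): mean = kθ, variance = kθ², so CV = 1/√k.
CV = SD/mean = 9/17.9 = 0.5028, hence k = 1/CV² = 3.96.
Then θ = mean/k = 17.9/3.96 = 4.53.

k ≈ 3.96, θ ≈ 4.53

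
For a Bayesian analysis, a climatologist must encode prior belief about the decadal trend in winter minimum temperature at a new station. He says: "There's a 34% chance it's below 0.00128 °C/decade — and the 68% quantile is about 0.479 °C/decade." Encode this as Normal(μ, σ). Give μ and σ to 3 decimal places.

μ = 0.225, σ = 0.543

The p-quantile of Normal(μ,σ) is μ + z_p·σ, with z_{0.34} = -0.4125 and z_{0.68} = 0.4677.
Eliminate σ: μ = (z₂·x₁ − z₁·x₂)/(z₂ − z₁) = (0.4677·0.00128 − (-0.4125)·0.479)/0.8802 = 0.225.
Then σ = (x₂ − x₁)/(z₂ − z₁) = (0.479 − 0.00128)/0.8802 = 0.543.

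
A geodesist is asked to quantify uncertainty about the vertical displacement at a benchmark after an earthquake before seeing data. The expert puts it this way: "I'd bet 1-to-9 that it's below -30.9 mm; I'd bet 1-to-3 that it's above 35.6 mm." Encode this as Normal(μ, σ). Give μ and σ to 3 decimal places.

μ = 12.669, σ = 33.997

For Normal(μ,σ), the p-quantile is μ + z_p·σ. Here z_{0.1} = -1.282, z_{0.75} = 0.6745.
So -30.9 = μ − 1.282σ and 35.6 = μ + 0.6745σ.
Subtracting: σ = (35.6 − -30.9)/(0.6745 − (-1.282)) = 33.997.
Then μ = -30.9 − (-1.282)·33.997 = 12.669.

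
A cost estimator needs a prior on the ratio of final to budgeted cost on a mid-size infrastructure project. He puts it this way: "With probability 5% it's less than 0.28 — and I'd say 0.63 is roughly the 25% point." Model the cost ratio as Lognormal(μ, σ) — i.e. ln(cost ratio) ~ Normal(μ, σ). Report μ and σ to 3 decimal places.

μ ≈ 0.102, σ ≈ 0.836

If T ~ Lognormal(μ,σ) then ln T ~ Normal(μ,σ), so the p-quantile of ln T is μ + z_p·σ.
ln(0.28) = -1.273 and ln(0.63) = -0.462; z_{0.05} = -1.645, z_{0.25} = -0.6745.
σ = (-0.462 − -1.273)/(-0.6745 − (-1.645)) = 0.836.
μ = -1.273 − (-1.645)·0.836 = 0.102.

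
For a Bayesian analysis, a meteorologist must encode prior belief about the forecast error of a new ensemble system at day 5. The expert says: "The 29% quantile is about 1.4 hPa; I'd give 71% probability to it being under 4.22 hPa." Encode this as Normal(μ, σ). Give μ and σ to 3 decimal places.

The p-quantile of Normal(μ,σ) is μ + z_p·σ, with z_{0.29} = -0.5534 and z_{0.71} = 0.5534.
Eliminate σ: μ = (z₂·x₁ − z₁·x₂)/(z₂ − z₁) = (0.5534·1.4 − (-0.5534)·4.22)/1.107 = 2.810.
Then σ = (x₂ − x₁)/(z₂ − z₁) = (4.22 − 1.4)/1.107 = 2.548.

μ = 2.810, σ = 2.548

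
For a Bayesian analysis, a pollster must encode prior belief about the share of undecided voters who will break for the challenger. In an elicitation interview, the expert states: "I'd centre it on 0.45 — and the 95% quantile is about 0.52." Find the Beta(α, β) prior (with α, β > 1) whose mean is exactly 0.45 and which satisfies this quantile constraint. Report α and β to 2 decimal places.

With mean 0.45 fixed, write α = 0.45s, β = 0.55s where s = α+β.
Need P(θ < 0.52) = 0.95 under Beta(0.45s, 0.55s). Normal approximation: (q−m)/√(m(1−m)/s) ≈ z_{0.95} = 1.64, so s ≈ 0.45·0.55·(1.64)²/(0.52−0.45)² = 136.7.
At s = 136.7: P(θ<0.52) ≈ 0.950. Adjusting to match 0.95 gives s ≈ 137.42.
So α = 0.45·137.42 ≈ 61.84, β = 0.55·137.42 ≈ 75.58.

α ≈ 61.84, β ≈ 75.58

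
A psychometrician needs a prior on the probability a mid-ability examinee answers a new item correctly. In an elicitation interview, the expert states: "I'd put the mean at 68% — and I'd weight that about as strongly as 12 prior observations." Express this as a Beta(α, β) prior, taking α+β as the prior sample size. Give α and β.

α = 8.16, β = 3.84

Under the effective-sample-size interpretation, Beta(α, β) has prior mean α/(α+β) and prior sample size α+β.
So α+β = 12 and α/(α+β) = 0.68, giving α = 0.68·12 = 8.16 and β = 12 − 8.16 = 3.84.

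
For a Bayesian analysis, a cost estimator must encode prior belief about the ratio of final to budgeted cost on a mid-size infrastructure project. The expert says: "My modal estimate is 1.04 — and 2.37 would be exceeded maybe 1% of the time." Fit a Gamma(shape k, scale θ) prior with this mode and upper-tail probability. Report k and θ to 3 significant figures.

Gamma(k,θ) with k>1 has mode (k−1)θ, so θ = 1.04/(k−1).
Need P(X < 2.37) = 0.99 with θ tied to k this way. Start at k = 2, θ = 1.04: P(X<2.37) ≈ 0.664.
Too low — raise k to concentrate. Iterating converges to k ≈ 8.06.
Then θ = 1.04/(8.06−1) ≈ 0.147.

k ≈ 8.06, θ ≈ 0.147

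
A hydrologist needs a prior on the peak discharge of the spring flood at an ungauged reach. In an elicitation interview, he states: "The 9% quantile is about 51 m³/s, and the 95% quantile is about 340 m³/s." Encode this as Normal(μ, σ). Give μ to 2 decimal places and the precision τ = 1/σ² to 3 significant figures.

For Normal(μ,σ), the p-quantile is μ + z_p·σ. Here z_{0.09} = -1.341, z_{0.95} = 1.645.
So 51 = μ − 1.341σ and 340 = μ + 1.645σ.
Subtracting: σ = (340 − 51)/(1.645 − (-1.341)) = 96.80.
Then μ = 51 − (-1.341)·96.80 = 180.78.
Precision τ = 1/σ² = 1/96.8² = 0.000107.

μ = 180.78, τ = 0.000107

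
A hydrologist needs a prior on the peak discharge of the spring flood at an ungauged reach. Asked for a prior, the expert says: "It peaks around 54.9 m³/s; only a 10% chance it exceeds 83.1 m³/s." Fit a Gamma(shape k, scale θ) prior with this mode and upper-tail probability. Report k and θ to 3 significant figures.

Gamma(k,θ) with k>1 has mode (k−1)θ, so θ = 54.9/(k−1).
Need P(X < 83.1) = 0.9 with θ tied to k this way. Start at k = 2, θ = 54.9: P(X<83.1) ≈ 0.447.
Too low — raise k to concentrate. Iterating converges to k ≈ 11.8.
Then θ = 54.9/(11.8−1) ≈ 5.06.

k ≈ 11.8, θ ≈ 5.06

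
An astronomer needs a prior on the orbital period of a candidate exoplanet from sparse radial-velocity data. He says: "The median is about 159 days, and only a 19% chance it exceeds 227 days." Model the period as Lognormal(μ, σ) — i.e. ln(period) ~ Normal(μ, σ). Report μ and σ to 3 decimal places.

μ ≈ 5.069, σ ≈ 0.406

If T ~ Lognormal(μ,σ) then ln T ~ Normal(μ,σ), so the p-quantile of ln T is μ + z_p·σ.
ln(159) = 5.069 and ln(227) = 5.425; z_{0.5} = 0, z_{0.81} = 0.8779.
σ = (5.425 − 5.069)/(0.8779 − (0)) = 0.406.
μ = 5.069 − (0)·0.406 = 5.069.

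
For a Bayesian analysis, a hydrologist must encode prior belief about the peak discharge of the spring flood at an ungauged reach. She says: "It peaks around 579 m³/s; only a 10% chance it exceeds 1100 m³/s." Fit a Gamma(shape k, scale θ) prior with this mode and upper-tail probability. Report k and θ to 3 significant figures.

k ≈ 5.64, θ ≈ 125

Gamma(k,θ) with k>1 has mode (k−1)θ, so θ = 579/(k−1).
Need P(X < 1100) = 0.9 with θ tied to k this way. Start at k = 2, θ = 579: P(X<1100) ≈ 0.566.
Too low — raise k to concentrate. Iterating converges to k ≈ 5.64.
Then θ = 579/(5.64−1) ≈ 125.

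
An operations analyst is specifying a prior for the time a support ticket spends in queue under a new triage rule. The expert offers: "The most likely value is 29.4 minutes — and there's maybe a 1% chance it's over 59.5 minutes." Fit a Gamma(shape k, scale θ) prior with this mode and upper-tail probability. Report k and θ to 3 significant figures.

k ≈ 10.9, θ ≈ 2.98

Gamma(k,θ) with k>1 has mode (k−1)θ, so θ = 29.4/(k−1).
Need P(X < 59.5) = 0.99 with θ tied to k this way. Start at k = 2, θ = 29.4: P(X<59.5) ≈ 0.600.
Too low — raise k to concentrate. Iterating converges to k ≈ 10.9.
Then θ = 29.4/(10.9−1) ≈ 2.98.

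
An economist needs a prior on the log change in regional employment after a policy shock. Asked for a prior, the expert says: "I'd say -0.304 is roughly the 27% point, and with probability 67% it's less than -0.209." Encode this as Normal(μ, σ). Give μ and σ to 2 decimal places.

The p-quantile of Normal(μ,σ) is μ + z_p·σ, with z_{0.27} = -0.6128 and z_{0.67} = 0.4399.
Eliminate σ: μ = (z₂·x₁ − z₁·x₂)/(z₂ − z₁) = (0.4399·-0.304 − (-0.6128)·-0.209)/1.053 = -0.25.
Then σ = (x₂ − x₁)/(z₂ − z₁) = (-0.209 − -0.304)/1.053 = 0.09.

μ = -0.25, σ = 0.09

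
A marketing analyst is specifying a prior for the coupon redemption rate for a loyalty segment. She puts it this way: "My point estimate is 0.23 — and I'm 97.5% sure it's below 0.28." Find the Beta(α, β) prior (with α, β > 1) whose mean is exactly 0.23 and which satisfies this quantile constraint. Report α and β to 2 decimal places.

α ≈ 66.84, β ≈ 223.78

With mean 0.23 fixed, write α = 0.23s, β = 0.77s where s = α+β.
Need P(θ < 0.28) = 0.975 under Beta(0.23s, 0.77s). Normal approximation: (q−m)/√(m(1−m)/s) ≈ z_{0.975} = 1.96, so s ≈ 0.23·0.77·(1.96)²/(0.28−0.23)² = 272.1.
At s = 272.1: P(θ<0.28) ≈ 0.971. Adjusting to match 0.975 gives s ≈ 290.63.
So α = 0.23·290.63 ≈ 66.84, β = 0.77·290.63 ≈ 223.78.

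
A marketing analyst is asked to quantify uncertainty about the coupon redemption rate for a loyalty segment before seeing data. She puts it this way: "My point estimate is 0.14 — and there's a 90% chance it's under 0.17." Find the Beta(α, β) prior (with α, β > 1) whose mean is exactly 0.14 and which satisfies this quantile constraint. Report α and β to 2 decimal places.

With mean 0.14 fixed, write α = 0.14s, β = 0.86s where s = α+β.
Need P(θ < 0.17) = 0.9 under Beta(0.14s, 0.86s). Normal approximation: (q−m)/√(m(1−m)/s) ≈ z_{0.9} = 1.28, so s ≈ 0.14·0.86·(1.28)²/(0.17−0.14)² = 219.7.
At s = 219.7: P(θ<0.17) ≈ 0.896. Adjusting to match 0.9 gives s ≈ 228.39.
So α = 0.14·228.39 ≈ 31.98, β = 0.86·228.39 ≈ 196.42.

α ≈ 31.98, β ≈ 196.42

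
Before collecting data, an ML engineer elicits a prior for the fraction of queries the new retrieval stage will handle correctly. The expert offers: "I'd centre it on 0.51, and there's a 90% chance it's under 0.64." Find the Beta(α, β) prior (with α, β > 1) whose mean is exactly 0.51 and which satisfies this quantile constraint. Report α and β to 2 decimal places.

α ≈ 12.18, β ≈ 11.70

With mean 0.51 fixed, write α = 0.51s, β = 0.49s where s = α+β.
Need P(θ < 0.64) = 0.9 under Beta(0.51s, 0.49s). Normal approximation: (q−m)/√(m(1−m)/s) ≈ z_{0.9} = 1.28, so s ≈ 0.51·0.49·(1.28)²/(0.64−0.51)² = 24.3.
At s = 24.3: P(θ<0.64) ≈ 0.902. Adjusting to match 0.9 gives s ≈ 23.88.
So α = 0.51·23.88 ≈ 12.18, β = 0.49·23.88 ≈ 11.70.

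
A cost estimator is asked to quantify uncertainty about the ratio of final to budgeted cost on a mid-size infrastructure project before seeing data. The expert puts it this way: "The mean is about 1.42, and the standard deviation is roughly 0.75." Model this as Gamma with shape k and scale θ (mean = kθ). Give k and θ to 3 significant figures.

k ≈ 3.58, θ ≈ 0.396

For Gamma(k, scale θ): mean = kθ, variance = kθ², so CV = 1/√k.
CV = SD/mean = 0.75/1.42 = 0.5282, hence k = 1/CV² = 3.58.
Then θ = mean/k = 1.42/3.58 = 0.396.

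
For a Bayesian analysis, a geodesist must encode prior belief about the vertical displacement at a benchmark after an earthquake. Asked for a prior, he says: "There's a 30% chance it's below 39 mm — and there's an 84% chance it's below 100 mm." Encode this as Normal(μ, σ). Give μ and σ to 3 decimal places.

μ = 60.061, σ = 40.162

The p-quantile of Normal(μ,σ) is μ + z_p·σ, with z_{0.3} = -0.5244 and z_{0.84} = 0.9945.
Eliminate σ: μ = (z₂·x₁ − z₁·x₂)/(z₂ − z₁) = (0.9945·39 − (-0.5244)·100)/1.519 = 60.061.
Then σ = (x₂ − x₁)/(z₂ − z₁) = (100 − 39)/1.519 = 40.162.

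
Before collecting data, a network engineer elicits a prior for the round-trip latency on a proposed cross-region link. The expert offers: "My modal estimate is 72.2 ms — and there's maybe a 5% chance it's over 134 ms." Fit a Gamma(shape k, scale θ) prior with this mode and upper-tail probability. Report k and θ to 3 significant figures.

k ≈ 8.28, θ ≈ 9.92

Gamma(k,θ) with k>1 has mode (k−1)θ, so θ = 72.2/(k−1).
Need P(X < 134) = 0.95 with θ tied to k this way. Start at k = 2, θ = 72.2: P(X<134) ≈ 0.554.
Too low — raise k to concentrate. Iterating converges to k ≈ 8.28.
Then θ = 72.2/(8.28−1) ≈ 9.92.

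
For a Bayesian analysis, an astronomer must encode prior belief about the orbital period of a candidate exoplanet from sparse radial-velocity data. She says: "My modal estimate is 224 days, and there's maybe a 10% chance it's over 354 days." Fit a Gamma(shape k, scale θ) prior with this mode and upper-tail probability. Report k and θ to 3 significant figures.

Gamma(k,θ) with k>1 has mode (k−1)θ, so θ = 224/(k−1).
Need P(X < 354) = 0.9 with θ tied to k this way. Start at k = 2, θ = 224: P(X<354) ≈ 0.469.
Too low — raise k to concentrate. Iterating converges to k ≈ 9.95.
Then θ = 224/(9.95−1) ≈ 25.

k ≈ 9.95, θ ≈ 25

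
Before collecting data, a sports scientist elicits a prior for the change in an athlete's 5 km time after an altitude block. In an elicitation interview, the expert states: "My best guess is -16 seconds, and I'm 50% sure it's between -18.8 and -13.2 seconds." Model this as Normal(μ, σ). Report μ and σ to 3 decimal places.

A symmetric 50% interval runs μ ± z·σ with z = 0.6745.
Half-width = 2.8, so σ = 2.8/0.6745 = 4.151.
μ is the stated best guess, -16.000.

μ = -16.000, σ = 4.151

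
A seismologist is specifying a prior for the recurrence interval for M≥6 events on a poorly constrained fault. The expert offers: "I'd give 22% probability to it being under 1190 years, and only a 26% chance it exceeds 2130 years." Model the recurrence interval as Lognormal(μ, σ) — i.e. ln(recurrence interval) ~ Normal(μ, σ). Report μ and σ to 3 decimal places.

μ ≈ 7.399, σ ≈ 0.411

If T ~ Lognormal(μ,σ) then ln T ~ Normal(μ,σ), so the p-quantile of ln T is μ + z_p·σ.
ln(1190) = 7.082 and ln(2130) = 7.664; z_{0.22} = -0.7722, z_{0.74} = 0.6433.
σ = (7.664 − 7.082)/(0.6433 − (-0.7722)) = 0.411.
μ = 7.082 − (-0.7722)·0.411 = 7.399.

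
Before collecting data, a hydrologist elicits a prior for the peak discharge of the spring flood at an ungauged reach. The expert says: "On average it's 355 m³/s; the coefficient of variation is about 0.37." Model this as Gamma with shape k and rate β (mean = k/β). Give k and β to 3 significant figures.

For Gamma(k, rate β): mean = k/β, variance = k/β², so CV = 1/√k.
CV = 0.37, hence k = 1/CV² = 7.3.
Then β = k/mean = 7.3/355 = 0.0206.

k ≈ 7.3, β ≈ 0.0206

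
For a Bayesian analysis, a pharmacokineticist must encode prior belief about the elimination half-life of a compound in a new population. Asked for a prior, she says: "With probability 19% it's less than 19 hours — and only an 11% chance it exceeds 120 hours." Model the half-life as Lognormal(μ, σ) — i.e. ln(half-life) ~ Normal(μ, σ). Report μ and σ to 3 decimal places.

μ ≈ 3.713, σ ≈ 0.876

If T ~ Lognormal(μ,σ) then ln T ~ Normal(μ,σ), so the p-quantile of ln T is μ + z_p·σ.
ln(19) = 2.944 and ln(120) = 4.787; z_{0.19} = -0.8779, z_{0.89} = 1.227.
σ = (4.787 − 2.944)/(1.227 − (-0.8779)) = 0.876.
μ = 2.944 − (-0.8779)·0.876 = 3.713.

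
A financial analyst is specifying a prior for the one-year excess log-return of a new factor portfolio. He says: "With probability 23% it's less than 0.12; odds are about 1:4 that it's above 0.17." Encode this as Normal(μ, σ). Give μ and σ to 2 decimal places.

μ = 0.14, σ = 0.03

For Normal(μ,σ), the p-quantile is μ + z_p·σ. Here z_{0.23} = -0.7388, z_{0.8} = 0.8416.
So 0.12 = μ − 0.7388σ and 0.17 = μ + 0.8416σ.
Subtracting: σ = (0.17 − 0.12)/(0.8416 − (-0.7388)) = 0.03.
Then μ = 0.12 − (-0.7388)·0.03 = 0.14.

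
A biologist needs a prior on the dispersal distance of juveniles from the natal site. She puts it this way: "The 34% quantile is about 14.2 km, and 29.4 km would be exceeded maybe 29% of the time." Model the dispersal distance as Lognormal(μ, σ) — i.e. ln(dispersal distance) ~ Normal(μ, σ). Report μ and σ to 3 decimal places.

If T ~ Lognormal(μ,σ) then ln T ~ Normal(μ,σ), so the p-quantile of ln T is μ + z_p·σ.
ln(14.2) = 2.653 and ln(29.4) = 3.381; z_{0.34} = -0.4125, z_{0.71} = 0.5534.
σ = (3.381 − 2.653)/(0.5534 − (-0.4125)) = 0.753.
μ = 2.653 − (-0.4125)·0.753 = 2.964.

μ ≈ 2.964, σ ≈ 0.753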